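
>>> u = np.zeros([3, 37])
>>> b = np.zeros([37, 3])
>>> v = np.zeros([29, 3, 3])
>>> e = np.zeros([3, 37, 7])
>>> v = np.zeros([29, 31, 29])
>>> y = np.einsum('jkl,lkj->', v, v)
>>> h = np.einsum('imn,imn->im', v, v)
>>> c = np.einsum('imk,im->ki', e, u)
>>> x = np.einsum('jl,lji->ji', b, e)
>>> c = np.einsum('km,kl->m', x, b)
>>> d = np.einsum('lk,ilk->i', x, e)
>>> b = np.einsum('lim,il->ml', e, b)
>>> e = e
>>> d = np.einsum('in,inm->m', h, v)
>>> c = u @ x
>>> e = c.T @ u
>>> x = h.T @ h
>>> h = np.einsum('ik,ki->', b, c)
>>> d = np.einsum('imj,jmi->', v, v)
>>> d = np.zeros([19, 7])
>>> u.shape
(3, 37)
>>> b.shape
(7, 3)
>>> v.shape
(29, 31, 29)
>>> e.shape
(7, 37)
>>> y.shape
()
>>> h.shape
()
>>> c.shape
(3, 7)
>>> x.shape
(31, 31)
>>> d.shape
(19, 7)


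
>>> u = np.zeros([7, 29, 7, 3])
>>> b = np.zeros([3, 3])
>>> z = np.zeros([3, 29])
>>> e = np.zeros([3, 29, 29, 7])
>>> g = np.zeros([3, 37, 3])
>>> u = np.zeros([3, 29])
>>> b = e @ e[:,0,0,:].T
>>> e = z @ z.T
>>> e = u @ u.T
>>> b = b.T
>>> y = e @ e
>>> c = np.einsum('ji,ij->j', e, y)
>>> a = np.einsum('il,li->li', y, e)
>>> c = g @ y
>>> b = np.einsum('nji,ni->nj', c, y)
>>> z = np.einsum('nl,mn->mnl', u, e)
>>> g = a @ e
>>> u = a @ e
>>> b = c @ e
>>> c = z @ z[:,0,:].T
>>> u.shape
(3, 3)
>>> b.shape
(3, 37, 3)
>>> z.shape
(3, 3, 29)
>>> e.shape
(3, 3)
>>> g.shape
(3, 3)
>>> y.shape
(3, 3)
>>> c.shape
(3, 3, 3)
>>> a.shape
(3, 3)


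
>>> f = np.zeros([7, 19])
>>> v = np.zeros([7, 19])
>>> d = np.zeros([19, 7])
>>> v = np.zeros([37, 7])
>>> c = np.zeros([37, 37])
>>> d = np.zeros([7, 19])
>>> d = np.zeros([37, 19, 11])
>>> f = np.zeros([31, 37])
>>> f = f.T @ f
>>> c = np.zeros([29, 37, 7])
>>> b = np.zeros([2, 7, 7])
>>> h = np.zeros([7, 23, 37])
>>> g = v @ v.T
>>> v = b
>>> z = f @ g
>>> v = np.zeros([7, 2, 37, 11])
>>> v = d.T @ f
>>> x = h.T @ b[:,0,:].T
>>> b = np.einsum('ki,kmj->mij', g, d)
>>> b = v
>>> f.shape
(37, 37)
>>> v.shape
(11, 19, 37)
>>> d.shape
(37, 19, 11)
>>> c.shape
(29, 37, 7)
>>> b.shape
(11, 19, 37)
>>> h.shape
(7, 23, 37)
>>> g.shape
(37, 37)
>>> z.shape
(37, 37)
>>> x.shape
(37, 23, 2)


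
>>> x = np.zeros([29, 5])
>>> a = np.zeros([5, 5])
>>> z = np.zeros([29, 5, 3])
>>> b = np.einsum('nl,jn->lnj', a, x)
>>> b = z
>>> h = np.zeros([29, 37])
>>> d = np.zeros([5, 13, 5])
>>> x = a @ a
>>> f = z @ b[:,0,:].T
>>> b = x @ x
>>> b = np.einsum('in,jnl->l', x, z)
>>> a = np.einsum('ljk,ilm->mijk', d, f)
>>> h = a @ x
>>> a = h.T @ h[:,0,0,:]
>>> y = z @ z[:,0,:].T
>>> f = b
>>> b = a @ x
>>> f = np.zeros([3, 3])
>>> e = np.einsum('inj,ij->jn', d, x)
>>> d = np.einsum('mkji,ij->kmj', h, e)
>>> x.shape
(5, 5)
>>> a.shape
(5, 13, 29, 5)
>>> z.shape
(29, 5, 3)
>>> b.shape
(5, 13, 29, 5)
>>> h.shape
(29, 29, 13, 5)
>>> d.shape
(29, 29, 13)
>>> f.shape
(3, 3)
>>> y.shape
(29, 5, 29)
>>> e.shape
(5, 13)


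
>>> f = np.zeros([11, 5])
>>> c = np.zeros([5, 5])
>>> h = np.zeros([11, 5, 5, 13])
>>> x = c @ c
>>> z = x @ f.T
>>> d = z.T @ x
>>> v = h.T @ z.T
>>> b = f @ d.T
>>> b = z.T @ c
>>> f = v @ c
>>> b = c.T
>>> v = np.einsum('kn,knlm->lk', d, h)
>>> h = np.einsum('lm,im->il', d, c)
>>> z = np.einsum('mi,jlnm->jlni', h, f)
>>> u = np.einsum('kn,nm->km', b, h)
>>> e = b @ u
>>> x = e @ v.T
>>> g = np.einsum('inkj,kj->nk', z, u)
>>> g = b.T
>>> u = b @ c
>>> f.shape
(13, 5, 5, 5)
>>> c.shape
(5, 5)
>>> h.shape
(5, 11)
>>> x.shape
(5, 5)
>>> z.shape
(13, 5, 5, 11)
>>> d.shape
(11, 5)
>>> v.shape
(5, 11)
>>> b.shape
(5, 5)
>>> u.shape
(5, 5)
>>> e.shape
(5, 11)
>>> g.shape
(5, 5)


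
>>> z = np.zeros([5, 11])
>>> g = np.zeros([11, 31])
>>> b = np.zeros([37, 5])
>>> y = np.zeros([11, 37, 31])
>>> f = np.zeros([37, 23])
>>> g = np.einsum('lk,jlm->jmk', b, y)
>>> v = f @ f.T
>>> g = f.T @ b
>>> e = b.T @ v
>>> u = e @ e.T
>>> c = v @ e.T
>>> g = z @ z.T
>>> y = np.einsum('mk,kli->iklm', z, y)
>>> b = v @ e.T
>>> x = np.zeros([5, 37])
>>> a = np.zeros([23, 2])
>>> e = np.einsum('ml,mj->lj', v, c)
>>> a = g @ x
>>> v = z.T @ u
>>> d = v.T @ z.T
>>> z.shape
(5, 11)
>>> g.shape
(5, 5)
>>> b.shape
(37, 5)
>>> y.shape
(31, 11, 37, 5)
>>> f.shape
(37, 23)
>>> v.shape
(11, 5)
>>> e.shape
(37, 5)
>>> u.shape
(5, 5)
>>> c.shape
(37, 5)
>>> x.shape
(5, 37)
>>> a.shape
(5, 37)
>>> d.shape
(5, 5)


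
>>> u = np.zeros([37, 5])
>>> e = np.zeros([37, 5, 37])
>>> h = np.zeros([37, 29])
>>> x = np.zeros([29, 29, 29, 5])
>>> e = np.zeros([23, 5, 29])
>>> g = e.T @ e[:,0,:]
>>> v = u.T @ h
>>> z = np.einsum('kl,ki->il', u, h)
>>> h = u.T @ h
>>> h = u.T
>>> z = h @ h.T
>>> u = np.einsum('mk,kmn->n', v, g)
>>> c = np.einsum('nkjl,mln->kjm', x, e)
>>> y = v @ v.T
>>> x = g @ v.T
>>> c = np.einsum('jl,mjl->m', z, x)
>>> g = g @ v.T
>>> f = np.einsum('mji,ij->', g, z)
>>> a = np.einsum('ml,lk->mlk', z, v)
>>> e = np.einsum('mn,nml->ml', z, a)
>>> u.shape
(29,)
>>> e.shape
(5, 29)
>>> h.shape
(5, 37)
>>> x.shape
(29, 5, 5)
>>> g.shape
(29, 5, 5)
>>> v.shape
(5, 29)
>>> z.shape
(5, 5)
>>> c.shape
(29,)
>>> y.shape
(5, 5)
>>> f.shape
()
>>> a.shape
(5, 5, 29)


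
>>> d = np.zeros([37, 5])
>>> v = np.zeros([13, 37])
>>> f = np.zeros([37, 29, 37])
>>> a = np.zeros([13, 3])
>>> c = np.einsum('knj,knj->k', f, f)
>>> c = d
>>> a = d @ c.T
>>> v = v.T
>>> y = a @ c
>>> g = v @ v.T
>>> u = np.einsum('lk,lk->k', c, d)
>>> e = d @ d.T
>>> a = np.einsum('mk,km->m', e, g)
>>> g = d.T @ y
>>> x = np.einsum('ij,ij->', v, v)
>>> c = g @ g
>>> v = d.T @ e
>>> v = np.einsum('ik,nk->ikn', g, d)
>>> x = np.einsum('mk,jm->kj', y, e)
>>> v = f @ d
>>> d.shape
(37, 5)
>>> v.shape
(37, 29, 5)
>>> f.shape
(37, 29, 37)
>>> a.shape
(37,)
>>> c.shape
(5, 5)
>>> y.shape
(37, 5)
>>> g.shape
(5, 5)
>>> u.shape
(5,)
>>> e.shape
(37, 37)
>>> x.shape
(5, 37)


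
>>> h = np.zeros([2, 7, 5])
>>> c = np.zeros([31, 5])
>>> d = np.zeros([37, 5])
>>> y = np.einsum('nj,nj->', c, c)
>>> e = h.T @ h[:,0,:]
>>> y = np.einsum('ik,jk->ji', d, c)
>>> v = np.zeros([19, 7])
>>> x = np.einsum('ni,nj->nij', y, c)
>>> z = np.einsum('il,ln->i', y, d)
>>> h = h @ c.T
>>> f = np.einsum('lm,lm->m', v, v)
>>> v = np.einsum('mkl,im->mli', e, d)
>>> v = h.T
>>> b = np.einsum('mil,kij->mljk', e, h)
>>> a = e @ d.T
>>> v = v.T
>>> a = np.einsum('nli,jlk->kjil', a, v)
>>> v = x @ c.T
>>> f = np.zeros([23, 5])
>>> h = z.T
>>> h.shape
(31,)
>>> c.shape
(31, 5)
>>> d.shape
(37, 5)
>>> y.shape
(31, 37)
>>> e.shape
(5, 7, 5)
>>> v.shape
(31, 37, 31)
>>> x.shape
(31, 37, 5)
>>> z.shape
(31,)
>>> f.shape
(23, 5)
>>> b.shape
(5, 5, 31, 2)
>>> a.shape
(31, 2, 37, 7)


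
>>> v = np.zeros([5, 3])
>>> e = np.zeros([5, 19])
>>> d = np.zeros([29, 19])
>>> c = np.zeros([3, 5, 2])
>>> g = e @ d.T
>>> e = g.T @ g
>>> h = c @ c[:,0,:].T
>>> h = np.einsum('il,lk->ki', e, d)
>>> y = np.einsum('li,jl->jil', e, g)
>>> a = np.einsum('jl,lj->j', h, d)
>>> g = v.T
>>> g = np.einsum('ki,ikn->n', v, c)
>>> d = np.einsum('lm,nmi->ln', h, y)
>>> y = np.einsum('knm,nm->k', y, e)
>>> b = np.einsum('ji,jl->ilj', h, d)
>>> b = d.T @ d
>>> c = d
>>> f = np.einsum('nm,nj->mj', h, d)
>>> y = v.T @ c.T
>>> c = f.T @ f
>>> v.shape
(5, 3)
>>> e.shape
(29, 29)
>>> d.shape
(19, 5)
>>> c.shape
(5, 5)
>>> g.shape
(2,)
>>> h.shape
(19, 29)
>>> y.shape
(3, 19)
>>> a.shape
(19,)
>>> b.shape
(5, 5)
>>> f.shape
(29, 5)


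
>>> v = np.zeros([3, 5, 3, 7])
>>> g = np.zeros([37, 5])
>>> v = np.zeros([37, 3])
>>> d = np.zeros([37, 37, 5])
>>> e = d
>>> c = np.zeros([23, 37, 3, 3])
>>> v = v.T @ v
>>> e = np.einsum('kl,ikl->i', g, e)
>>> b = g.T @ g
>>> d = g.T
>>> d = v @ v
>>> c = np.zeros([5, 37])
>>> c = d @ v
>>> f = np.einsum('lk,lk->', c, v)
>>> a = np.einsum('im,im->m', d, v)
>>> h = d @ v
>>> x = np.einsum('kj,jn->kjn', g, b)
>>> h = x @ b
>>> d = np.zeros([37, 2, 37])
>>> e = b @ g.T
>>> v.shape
(3, 3)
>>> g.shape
(37, 5)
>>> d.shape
(37, 2, 37)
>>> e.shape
(5, 37)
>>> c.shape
(3, 3)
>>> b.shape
(5, 5)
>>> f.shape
()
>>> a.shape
(3,)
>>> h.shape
(37, 5, 5)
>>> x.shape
(37, 5, 5)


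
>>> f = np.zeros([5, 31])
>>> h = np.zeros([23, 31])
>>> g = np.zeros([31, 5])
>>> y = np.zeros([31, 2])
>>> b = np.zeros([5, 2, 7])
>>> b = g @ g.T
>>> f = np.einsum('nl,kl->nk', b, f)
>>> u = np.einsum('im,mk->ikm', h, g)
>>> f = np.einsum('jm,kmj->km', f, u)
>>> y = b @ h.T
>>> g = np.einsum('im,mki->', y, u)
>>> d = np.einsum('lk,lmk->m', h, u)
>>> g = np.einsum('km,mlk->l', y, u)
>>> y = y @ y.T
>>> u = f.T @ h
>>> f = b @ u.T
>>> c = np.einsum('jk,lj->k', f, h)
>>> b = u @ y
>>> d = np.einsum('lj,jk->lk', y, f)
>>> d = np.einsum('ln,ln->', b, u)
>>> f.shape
(31, 5)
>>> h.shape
(23, 31)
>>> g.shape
(5,)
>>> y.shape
(31, 31)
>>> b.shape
(5, 31)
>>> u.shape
(5, 31)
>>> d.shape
()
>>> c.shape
(5,)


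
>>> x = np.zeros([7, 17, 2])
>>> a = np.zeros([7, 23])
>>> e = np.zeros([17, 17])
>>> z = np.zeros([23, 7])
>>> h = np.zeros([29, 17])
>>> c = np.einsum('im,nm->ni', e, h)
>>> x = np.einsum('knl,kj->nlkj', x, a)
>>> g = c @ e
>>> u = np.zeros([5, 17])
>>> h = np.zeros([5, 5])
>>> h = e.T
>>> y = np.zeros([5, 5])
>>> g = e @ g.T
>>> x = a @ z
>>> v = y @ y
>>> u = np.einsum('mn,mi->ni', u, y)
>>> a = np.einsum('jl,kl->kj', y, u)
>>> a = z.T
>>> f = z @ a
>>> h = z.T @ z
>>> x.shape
(7, 7)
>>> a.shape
(7, 23)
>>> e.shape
(17, 17)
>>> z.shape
(23, 7)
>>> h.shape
(7, 7)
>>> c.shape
(29, 17)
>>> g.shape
(17, 29)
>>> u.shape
(17, 5)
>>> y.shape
(5, 5)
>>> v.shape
(5, 5)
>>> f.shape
(23, 23)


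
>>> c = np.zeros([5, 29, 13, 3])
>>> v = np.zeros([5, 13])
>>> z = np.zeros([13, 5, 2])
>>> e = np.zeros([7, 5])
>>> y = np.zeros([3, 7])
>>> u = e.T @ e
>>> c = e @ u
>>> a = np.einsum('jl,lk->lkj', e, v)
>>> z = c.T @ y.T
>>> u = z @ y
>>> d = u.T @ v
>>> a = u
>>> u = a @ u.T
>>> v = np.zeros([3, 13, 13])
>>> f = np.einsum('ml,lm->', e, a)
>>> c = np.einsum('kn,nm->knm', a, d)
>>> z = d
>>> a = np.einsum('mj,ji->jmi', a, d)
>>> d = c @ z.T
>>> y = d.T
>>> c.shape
(5, 7, 13)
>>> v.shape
(3, 13, 13)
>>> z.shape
(7, 13)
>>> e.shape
(7, 5)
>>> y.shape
(7, 7, 5)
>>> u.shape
(5, 5)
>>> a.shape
(7, 5, 13)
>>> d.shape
(5, 7, 7)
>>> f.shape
()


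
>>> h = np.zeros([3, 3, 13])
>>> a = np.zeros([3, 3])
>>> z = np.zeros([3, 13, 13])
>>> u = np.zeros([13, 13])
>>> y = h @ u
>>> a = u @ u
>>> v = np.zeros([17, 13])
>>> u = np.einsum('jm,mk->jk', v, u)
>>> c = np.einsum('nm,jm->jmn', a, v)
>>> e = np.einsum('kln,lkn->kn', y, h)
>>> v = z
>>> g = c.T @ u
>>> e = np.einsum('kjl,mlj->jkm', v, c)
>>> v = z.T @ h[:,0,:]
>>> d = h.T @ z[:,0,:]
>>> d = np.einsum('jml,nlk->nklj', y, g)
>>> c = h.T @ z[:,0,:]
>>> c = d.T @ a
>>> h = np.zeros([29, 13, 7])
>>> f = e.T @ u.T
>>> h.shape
(29, 13, 7)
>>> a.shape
(13, 13)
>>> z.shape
(3, 13, 13)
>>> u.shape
(17, 13)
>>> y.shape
(3, 3, 13)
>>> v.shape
(13, 13, 13)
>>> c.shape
(3, 13, 13, 13)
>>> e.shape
(13, 3, 17)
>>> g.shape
(13, 13, 13)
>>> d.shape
(13, 13, 13, 3)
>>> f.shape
(17, 3, 17)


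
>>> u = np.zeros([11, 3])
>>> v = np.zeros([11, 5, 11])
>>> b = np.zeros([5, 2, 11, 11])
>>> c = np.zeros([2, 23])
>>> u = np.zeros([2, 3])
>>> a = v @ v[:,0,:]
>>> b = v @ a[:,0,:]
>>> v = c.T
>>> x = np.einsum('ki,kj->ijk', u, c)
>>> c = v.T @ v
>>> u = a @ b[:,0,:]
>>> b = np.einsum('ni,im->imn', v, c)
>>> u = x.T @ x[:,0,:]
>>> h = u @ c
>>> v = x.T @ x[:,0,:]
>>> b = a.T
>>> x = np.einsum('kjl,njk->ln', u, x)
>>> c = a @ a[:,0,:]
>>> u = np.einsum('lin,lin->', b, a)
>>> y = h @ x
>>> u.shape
()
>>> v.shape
(2, 23, 2)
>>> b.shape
(11, 5, 11)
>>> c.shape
(11, 5, 11)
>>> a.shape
(11, 5, 11)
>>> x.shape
(2, 3)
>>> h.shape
(2, 23, 2)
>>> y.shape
(2, 23, 3)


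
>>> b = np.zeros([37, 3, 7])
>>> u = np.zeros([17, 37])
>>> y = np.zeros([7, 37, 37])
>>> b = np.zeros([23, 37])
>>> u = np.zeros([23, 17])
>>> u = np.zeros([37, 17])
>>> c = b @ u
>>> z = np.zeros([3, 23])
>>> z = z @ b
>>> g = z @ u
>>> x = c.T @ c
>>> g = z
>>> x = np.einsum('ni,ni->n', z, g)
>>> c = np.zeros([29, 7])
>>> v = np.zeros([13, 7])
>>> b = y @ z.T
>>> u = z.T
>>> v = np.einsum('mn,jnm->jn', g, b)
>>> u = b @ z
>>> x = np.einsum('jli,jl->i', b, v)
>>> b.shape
(7, 37, 3)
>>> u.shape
(7, 37, 37)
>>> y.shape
(7, 37, 37)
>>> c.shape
(29, 7)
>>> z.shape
(3, 37)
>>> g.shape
(3, 37)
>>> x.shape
(3,)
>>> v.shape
(7, 37)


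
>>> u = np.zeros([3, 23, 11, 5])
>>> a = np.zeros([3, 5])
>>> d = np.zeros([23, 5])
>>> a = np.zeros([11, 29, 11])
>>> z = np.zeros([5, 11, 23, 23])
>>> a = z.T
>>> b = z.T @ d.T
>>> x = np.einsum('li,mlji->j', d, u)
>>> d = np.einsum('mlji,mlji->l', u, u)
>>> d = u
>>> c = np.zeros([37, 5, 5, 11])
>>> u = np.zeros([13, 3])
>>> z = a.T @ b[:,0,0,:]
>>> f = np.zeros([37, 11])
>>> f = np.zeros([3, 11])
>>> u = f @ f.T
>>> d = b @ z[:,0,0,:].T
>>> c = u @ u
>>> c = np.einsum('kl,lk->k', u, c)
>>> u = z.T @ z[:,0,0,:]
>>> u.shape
(23, 23, 11, 23)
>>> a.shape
(23, 23, 11, 5)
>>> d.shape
(23, 23, 11, 5)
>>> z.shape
(5, 11, 23, 23)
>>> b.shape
(23, 23, 11, 23)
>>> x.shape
(11,)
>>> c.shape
(3,)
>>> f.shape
(3, 11)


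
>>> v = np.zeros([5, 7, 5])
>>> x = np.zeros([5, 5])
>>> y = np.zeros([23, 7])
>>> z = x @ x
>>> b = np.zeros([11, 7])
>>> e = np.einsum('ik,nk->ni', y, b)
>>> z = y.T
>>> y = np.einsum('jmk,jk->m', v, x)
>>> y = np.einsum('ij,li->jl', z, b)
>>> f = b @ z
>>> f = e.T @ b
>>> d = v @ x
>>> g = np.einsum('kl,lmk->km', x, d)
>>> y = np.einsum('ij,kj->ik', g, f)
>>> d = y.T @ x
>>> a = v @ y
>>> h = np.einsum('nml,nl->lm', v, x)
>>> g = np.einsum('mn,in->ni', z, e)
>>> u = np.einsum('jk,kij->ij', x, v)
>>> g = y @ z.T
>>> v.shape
(5, 7, 5)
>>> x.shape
(5, 5)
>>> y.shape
(5, 23)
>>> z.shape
(7, 23)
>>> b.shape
(11, 7)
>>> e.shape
(11, 23)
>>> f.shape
(23, 7)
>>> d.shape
(23, 5)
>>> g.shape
(5, 7)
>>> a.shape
(5, 7, 23)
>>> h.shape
(5, 7)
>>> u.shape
(7, 5)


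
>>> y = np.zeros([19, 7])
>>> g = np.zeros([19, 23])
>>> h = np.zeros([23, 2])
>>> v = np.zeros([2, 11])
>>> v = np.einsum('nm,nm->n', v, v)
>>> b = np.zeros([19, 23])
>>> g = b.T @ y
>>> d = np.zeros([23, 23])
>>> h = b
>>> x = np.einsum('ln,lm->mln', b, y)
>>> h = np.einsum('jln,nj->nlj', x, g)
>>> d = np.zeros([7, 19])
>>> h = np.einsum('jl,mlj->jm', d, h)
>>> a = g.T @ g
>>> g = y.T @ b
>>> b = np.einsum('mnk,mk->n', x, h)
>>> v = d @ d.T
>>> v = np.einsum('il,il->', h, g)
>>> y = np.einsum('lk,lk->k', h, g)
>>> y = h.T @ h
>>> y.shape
(23, 23)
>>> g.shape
(7, 23)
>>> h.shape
(7, 23)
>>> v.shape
()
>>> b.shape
(19,)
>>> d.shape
(7, 19)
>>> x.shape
(7, 19, 23)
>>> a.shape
(7, 7)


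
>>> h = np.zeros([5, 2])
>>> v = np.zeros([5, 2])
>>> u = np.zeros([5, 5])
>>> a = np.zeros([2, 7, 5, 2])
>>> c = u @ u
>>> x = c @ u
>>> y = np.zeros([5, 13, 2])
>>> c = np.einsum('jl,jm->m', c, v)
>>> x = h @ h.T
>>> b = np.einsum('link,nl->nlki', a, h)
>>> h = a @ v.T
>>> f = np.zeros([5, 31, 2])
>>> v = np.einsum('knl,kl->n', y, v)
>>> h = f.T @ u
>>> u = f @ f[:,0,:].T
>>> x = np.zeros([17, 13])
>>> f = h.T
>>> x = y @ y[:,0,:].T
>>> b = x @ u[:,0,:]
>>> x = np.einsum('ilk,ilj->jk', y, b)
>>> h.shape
(2, 31, 5)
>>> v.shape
(13,)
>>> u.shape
(5, 31, 5)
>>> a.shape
(2, 7, 5, 2)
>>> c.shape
(2,)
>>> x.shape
(5, 2)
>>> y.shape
(5, 13, 2)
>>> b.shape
(5, 13, 5)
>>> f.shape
(5, 31, 2)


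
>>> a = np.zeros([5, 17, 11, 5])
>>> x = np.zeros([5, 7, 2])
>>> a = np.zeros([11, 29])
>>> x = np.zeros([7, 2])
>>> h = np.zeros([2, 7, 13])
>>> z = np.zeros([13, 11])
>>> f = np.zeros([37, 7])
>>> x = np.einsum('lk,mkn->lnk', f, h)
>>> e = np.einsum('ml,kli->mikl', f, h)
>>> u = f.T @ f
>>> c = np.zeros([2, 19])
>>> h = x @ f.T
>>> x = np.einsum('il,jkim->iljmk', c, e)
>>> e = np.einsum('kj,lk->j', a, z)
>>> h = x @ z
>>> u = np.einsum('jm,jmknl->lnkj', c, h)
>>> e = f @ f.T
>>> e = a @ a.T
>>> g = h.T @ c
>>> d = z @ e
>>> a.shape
(11, 29)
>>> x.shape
(2, 19, 37, 7, 13)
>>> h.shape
(2, 19, 37, 7, 11)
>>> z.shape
(13, 11)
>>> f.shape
(37, 7)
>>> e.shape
(11, 11)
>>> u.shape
(11, 7, 37, 2)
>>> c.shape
(2, 19)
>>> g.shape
(11, 7, 37, 19, 19)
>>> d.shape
(13, 11)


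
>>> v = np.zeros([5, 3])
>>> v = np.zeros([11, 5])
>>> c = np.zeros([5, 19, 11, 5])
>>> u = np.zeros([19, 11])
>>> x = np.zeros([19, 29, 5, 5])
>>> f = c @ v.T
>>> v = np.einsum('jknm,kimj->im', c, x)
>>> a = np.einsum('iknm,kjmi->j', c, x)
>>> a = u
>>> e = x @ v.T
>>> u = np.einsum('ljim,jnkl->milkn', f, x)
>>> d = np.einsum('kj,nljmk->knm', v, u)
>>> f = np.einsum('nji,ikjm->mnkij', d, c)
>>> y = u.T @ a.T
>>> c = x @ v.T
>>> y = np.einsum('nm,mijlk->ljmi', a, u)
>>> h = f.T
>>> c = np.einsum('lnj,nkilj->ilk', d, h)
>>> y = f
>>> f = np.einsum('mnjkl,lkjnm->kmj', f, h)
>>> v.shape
(29, 5)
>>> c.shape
(19, 29, 5)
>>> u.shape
(11, 11, 5, 5, 29)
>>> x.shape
(19, 29, 5, 5)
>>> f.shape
(5, 5, 19)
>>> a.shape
(19, 11)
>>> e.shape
(19, 29, 5, 29)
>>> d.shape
(29, 11, 5)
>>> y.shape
(5, 29, 19, 5, 11)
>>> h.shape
(11, 5, 19, 29, 5)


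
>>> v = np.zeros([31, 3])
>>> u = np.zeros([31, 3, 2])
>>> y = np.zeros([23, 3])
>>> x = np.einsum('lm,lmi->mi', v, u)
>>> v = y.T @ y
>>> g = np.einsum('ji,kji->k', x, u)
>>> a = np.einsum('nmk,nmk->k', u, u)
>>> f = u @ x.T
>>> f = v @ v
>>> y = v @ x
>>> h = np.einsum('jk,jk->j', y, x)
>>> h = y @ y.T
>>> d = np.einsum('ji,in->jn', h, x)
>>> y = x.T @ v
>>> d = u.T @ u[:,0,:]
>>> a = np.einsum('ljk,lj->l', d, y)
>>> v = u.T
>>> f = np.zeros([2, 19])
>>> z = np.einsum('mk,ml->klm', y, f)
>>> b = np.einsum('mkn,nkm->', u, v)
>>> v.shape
(2, 3, 31)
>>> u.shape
(31, 3, 2)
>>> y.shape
(2, 3)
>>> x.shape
(3, 2)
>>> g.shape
(31,)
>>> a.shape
(2,)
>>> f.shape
(2, 19)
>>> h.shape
(3, 3)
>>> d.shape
(2, 3, 2)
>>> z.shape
(3, 19, 2)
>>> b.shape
()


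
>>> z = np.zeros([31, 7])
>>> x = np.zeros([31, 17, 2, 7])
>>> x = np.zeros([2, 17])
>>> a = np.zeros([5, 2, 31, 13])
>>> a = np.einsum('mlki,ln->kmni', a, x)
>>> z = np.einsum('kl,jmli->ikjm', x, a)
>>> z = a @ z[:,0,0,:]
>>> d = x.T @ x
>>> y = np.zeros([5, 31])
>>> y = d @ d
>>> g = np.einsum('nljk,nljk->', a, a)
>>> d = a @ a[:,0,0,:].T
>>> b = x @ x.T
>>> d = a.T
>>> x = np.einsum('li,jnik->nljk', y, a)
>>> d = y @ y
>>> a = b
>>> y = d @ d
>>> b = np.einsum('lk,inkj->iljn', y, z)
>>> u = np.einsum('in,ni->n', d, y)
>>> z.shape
(31, 5, 17, 5)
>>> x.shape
(5, 17, 31, 13)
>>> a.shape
(2, 2)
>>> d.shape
(17, 17)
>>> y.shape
(17, 17)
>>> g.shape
()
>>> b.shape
(31, 17, 5, 5)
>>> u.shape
(17,)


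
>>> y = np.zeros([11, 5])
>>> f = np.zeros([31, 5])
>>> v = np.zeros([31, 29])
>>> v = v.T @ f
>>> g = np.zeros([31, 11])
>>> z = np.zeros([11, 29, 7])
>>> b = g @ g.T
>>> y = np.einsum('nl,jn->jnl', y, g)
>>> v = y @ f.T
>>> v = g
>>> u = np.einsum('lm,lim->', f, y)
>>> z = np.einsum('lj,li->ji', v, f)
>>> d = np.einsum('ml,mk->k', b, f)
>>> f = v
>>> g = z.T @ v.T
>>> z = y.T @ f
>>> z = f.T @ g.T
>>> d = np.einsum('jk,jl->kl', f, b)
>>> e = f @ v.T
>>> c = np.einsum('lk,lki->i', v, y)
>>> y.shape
(31, 11, 5)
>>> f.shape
(31, 11)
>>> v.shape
(31, 11)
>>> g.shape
(5, 31)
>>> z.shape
(11, 5)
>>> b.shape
(31, 31)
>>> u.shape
()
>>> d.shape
(11, 31)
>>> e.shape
(31, 31)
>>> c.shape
(5,)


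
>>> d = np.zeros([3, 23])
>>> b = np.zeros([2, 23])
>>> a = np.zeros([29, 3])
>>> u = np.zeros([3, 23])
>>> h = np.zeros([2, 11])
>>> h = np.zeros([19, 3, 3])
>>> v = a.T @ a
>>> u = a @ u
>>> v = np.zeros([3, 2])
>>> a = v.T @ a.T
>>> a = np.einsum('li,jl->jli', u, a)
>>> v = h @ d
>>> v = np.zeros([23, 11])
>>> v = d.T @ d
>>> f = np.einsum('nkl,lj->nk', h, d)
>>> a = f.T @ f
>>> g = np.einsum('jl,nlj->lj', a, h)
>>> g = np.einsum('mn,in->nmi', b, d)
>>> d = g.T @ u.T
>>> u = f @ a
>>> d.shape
(3, 2, 29)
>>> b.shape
(2, 23)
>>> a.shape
(3, 3)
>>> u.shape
(19, 3)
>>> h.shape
(19, 3, 3)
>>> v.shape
(23, 23)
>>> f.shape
(19, 3)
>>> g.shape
(23, 2, 3)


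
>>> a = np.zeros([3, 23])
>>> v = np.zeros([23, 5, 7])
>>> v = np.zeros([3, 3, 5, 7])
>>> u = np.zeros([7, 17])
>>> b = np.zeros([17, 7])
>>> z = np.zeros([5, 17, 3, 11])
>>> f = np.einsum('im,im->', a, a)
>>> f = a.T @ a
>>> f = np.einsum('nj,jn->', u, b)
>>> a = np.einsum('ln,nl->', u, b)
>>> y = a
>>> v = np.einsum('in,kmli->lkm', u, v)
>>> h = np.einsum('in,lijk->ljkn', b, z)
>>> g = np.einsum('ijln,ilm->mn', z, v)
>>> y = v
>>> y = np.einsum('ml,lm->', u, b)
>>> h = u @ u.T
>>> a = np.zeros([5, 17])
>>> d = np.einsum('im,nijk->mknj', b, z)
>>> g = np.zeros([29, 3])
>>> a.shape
(5, 17)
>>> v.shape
(5, 3, 3)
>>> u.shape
(7, 17)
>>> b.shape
(17, 7)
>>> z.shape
(5, 17, 3, 11)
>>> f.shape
()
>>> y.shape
()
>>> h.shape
(7, 7)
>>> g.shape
(29, 3)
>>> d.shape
(7, 11, 5, 3)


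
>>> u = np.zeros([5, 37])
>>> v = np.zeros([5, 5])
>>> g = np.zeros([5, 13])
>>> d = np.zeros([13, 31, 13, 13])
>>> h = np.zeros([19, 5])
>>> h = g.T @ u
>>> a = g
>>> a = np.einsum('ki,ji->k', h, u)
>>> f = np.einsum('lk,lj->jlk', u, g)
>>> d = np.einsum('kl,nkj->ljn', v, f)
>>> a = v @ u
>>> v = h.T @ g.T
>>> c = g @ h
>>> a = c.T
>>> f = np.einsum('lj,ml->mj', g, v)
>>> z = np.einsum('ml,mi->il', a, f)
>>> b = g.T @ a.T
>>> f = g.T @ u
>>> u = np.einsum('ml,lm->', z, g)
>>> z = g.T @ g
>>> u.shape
()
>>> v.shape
(37, 5)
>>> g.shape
(5, 13)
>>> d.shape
(5, 37, 13)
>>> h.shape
(13, 37)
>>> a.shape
(37, 5)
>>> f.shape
(13, 37)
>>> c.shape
(5, 37)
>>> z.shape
(13, 13)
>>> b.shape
(13, 37)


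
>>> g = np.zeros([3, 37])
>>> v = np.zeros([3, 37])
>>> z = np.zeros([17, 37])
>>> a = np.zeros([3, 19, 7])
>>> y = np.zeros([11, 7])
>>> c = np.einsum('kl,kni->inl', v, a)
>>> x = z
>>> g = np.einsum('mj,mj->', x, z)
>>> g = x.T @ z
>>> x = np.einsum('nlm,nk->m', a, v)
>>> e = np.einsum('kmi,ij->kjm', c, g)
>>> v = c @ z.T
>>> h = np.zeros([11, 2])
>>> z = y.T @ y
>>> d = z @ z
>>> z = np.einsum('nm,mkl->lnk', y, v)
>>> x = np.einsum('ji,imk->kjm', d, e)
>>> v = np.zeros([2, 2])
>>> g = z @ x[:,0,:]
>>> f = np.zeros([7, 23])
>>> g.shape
(17, 11, 37)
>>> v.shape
(2, 2)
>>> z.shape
(17, 11, 19)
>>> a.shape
(3, 19, 7)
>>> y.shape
(11, 7)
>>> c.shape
(7, 19, 37)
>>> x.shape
(19, 7, 37)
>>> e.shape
(7, 37, 19)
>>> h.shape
(11, 2)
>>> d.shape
(7, 7)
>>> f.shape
(7, 23)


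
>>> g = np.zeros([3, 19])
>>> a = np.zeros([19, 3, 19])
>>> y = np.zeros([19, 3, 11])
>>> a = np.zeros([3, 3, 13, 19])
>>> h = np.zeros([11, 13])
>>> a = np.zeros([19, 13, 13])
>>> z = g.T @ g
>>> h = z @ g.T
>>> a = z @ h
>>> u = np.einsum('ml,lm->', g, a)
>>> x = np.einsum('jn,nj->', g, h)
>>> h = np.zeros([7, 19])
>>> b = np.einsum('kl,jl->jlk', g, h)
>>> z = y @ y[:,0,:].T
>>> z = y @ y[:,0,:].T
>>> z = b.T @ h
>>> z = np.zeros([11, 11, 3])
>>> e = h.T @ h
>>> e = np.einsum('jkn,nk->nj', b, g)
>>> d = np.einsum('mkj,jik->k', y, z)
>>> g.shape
(3, 19)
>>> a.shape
(19, 3)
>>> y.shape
(19, 3, 11)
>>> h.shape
(7, 19)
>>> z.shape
(11, 11, 3)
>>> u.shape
()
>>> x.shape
()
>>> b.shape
(7, 19, 3)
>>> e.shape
(3, 7)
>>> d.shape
(3,)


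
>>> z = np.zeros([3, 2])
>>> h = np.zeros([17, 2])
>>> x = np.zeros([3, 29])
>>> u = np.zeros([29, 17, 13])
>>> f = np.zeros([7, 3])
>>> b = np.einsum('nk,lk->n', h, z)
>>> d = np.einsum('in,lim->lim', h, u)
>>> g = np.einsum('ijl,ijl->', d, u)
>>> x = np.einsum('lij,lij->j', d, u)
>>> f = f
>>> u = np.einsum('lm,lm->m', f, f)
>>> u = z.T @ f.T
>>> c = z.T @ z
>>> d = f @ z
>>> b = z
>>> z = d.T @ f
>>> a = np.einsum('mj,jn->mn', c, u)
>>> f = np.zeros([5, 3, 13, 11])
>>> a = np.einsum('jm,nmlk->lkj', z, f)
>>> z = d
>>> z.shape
(7, 2)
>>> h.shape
(17, 2)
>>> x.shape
(13,)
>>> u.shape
(2, 7)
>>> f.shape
(5, 3, 13, 11)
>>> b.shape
(3, 2)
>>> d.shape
(7, 2)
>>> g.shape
()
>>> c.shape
(2, 2)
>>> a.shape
(13, 11, 2)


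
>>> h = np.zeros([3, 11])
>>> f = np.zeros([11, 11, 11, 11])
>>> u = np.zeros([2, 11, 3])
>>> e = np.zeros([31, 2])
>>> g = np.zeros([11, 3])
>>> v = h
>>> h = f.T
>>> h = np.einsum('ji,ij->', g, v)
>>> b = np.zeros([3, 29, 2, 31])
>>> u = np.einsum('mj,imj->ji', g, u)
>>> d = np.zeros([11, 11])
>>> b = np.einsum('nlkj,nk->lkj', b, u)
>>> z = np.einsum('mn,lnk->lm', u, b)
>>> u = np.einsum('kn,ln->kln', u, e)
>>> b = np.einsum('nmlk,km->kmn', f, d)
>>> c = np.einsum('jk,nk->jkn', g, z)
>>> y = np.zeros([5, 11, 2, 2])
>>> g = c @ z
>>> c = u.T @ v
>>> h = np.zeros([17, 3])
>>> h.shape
(17, 3)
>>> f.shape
(11, 11, 11, 11)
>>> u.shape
(3, 31, 2)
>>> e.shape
(31, 2)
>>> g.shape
(11, 3, 3)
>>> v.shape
(3, 11)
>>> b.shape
(11, 11, 11)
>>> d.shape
(11, 11)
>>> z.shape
(29, 3)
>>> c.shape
(2, 31, 11)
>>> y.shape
(5, 11, 2, 2)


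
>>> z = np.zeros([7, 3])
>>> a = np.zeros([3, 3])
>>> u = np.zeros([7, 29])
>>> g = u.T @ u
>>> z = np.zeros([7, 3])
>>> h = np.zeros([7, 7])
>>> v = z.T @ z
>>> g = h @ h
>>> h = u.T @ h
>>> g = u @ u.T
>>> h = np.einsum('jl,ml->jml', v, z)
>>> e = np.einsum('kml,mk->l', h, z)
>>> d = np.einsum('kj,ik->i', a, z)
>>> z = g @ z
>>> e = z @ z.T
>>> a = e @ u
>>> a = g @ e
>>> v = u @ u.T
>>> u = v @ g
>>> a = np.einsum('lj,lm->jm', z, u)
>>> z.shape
(7, 3)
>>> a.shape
(3, 7)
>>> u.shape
(7, 7)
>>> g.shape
(7, 7)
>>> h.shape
(3, 7, 3)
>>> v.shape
(7, 7)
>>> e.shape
(7, 7)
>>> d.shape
(7,)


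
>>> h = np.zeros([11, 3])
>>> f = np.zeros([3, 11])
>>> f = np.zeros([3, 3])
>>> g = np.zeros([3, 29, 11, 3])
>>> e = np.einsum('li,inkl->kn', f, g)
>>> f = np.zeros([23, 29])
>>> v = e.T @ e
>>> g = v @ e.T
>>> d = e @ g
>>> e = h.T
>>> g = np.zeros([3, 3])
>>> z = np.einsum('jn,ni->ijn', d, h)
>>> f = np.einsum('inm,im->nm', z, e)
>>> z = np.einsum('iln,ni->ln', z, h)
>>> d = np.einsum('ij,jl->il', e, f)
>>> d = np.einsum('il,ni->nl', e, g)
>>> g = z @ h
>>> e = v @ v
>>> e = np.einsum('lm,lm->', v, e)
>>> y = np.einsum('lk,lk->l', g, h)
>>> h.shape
(11, 3)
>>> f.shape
(11, 11)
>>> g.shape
(11, 3)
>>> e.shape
()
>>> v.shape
(29, 29)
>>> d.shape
(3, 11)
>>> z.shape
(11, 11)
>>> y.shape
(11,)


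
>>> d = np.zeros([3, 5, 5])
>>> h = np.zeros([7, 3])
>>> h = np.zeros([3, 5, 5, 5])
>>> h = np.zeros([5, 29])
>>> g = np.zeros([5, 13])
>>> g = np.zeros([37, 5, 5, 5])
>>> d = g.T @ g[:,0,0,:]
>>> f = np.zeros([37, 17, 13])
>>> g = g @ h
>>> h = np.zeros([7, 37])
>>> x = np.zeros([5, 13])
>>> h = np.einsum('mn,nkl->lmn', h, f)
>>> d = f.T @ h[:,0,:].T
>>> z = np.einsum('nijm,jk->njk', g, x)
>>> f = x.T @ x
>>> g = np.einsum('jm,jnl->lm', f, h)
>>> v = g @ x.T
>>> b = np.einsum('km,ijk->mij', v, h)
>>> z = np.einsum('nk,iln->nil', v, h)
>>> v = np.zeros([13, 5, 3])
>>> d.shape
(13, 17, 13)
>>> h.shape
(13, 7, 37)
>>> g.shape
(37, 13)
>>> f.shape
(13, 13)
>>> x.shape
(5, 13)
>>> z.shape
(37, 13, 7)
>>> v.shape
(13, 5, 3)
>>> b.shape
(5, 13, 7)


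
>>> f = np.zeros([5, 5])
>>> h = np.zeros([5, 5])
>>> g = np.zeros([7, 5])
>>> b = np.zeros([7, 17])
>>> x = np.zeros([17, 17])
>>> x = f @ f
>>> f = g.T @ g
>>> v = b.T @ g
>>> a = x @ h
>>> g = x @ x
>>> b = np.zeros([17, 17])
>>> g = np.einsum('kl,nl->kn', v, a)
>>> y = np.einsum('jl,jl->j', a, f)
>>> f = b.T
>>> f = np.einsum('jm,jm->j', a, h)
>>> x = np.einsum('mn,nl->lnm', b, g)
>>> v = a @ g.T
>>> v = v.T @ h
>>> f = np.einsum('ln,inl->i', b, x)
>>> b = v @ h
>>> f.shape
(5,)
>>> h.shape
(5, 5)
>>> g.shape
(17, 5)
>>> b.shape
(17, 5)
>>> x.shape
(5, 17, 17)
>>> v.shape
(17, 5)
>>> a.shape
(5, 5)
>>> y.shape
(5,)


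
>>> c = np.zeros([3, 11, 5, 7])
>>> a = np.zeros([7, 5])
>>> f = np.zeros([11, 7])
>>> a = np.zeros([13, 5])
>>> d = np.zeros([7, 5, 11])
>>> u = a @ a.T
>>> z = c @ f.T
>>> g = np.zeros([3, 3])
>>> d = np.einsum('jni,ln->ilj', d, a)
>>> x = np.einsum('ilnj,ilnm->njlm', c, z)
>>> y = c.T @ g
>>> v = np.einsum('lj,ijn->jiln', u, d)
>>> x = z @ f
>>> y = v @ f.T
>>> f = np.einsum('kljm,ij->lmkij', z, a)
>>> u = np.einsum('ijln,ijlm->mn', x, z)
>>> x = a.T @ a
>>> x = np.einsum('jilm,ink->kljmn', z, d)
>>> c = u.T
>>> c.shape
(7, 11)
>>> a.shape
(13, 5)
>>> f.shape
(11, 11, 3, 13, 5)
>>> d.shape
(11, 13, 7)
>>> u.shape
(11, 7)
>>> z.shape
(3, 11, 5, 11)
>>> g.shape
(3, 3)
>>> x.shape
(7, 5, 3, 11, 13)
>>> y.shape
(13, 11, 13, 11)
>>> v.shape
(13, 11, 13, 7)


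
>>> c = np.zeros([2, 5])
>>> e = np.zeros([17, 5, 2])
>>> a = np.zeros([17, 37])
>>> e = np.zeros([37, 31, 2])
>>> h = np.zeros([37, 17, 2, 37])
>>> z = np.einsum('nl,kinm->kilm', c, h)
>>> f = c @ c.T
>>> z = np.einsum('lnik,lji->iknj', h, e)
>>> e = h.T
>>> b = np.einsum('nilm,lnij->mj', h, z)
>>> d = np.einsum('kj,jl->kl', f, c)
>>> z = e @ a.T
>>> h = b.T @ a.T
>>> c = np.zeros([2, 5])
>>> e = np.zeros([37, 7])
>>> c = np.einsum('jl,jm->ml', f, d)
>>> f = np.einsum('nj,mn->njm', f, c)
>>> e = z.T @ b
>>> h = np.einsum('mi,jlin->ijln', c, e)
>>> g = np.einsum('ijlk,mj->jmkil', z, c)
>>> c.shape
(5, 2)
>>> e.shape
(17, 17, 2, 31)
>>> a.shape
(17, 37)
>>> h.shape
(2, 17, 17, 31)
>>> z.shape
(37, 2, 17, 17)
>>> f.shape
(2, 2, 5)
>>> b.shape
(37, 31)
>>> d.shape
(2, 5)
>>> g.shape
(2, 5, 17, 37, 17)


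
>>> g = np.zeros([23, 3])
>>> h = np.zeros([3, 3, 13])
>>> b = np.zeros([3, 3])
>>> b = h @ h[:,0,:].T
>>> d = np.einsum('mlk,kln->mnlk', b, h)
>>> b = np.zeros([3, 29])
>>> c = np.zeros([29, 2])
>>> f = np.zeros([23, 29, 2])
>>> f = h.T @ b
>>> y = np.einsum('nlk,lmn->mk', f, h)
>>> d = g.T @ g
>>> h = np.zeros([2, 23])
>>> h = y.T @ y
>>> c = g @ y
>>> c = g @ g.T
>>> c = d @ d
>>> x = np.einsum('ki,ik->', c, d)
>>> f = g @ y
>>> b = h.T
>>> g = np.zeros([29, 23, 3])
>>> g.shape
(29, 23, 3)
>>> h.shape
(29, 29)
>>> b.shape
(29, 29)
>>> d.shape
(3, 3)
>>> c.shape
(3, 3)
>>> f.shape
(23, 29)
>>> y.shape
(3, 29)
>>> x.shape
()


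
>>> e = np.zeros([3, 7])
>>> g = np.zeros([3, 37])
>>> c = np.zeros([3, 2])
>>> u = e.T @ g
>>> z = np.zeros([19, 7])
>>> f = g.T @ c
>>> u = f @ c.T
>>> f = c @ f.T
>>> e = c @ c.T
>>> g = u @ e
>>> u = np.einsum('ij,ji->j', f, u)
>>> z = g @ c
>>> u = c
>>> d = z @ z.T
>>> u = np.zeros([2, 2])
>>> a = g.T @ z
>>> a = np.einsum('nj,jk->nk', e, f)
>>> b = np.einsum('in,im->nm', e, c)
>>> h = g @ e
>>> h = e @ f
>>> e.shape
(3, 3)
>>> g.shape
(37, 3)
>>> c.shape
(3, 2)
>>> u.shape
(2, 2)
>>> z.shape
(37, 2)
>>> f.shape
(3, 37)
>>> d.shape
(37, 37)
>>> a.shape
(3, 37)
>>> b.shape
(3, 2)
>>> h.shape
(3, 37)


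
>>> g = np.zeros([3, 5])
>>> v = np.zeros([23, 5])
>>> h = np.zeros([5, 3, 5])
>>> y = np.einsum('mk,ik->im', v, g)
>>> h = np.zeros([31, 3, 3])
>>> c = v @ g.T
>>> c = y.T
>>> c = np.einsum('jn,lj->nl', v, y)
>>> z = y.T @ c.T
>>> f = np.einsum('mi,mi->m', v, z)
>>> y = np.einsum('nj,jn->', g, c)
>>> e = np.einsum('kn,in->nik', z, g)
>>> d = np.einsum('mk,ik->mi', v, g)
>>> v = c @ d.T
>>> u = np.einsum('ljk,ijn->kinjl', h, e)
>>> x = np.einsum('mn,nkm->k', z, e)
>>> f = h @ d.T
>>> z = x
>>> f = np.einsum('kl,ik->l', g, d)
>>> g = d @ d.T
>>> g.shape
(23, 23)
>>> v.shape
(5, 23)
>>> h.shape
(31, 3, 3)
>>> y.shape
()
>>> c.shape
(5, 3)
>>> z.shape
(3,)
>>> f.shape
(5,)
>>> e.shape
(5, 3, 23)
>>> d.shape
(23, 3)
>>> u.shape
(3, 5, 23, 3, 31)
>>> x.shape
(3,)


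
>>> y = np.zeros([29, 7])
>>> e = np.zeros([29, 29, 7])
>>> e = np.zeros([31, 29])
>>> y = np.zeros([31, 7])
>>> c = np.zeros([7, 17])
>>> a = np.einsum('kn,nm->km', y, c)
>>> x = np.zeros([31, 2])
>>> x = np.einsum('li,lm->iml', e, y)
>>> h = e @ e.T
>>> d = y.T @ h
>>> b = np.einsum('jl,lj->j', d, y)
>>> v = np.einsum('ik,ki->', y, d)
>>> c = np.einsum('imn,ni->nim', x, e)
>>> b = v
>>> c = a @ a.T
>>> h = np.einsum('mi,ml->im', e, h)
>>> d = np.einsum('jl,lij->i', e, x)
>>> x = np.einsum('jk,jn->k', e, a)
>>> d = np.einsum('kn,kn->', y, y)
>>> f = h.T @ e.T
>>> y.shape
(31, 7)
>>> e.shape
(31, 29)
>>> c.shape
(31, 31)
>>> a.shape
(31, 17)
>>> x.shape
(29,)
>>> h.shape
(29, 31)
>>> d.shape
()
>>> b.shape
()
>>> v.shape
()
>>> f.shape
(31, 31)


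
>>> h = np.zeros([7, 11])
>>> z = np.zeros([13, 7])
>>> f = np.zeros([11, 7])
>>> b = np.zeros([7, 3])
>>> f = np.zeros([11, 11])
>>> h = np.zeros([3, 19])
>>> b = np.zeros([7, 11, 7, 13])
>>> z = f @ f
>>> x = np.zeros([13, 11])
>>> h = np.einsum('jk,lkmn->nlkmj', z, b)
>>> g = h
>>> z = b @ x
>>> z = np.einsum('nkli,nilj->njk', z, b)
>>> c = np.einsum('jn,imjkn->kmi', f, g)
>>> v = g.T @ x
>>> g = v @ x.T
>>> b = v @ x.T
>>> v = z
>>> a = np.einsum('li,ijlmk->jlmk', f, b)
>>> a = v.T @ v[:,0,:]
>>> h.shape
(13, 7, 11, 7, 11)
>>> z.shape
(7, 13, 11)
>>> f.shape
(11, 11)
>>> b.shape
(11, 7, 11, 7, 13)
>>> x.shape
(13, 11)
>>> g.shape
(11, 7, 11, 7, 13)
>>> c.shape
(7, 7, 13)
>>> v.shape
(7, 13, 11)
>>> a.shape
(11, 13, 11)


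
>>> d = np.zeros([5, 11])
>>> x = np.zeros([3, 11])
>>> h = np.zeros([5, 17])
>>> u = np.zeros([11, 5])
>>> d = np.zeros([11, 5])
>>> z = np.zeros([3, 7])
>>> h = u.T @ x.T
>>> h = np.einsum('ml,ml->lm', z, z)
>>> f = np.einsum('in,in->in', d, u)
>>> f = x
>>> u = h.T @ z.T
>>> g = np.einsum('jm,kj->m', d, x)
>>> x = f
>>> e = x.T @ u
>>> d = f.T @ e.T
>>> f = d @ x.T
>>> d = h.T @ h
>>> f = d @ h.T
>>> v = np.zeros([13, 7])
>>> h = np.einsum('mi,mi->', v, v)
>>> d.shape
(3, 3)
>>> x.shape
(3, 11)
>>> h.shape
()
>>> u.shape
(3, 3)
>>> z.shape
(3, 7)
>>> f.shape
(3, 7)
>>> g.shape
(5,)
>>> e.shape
(11, 3)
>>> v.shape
(13, 7)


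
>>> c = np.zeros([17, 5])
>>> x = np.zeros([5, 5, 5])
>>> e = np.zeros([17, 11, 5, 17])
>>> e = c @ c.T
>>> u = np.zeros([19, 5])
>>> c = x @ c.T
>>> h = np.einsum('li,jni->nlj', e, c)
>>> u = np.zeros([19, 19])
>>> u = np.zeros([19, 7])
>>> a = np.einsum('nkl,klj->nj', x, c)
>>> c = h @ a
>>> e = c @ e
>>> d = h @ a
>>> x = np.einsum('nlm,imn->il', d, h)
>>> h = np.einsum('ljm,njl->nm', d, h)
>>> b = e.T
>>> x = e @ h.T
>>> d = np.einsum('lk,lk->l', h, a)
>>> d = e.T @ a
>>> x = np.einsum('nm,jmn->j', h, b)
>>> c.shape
(5, 17, 17)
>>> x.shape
(17,)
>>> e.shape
(5, 17, 17)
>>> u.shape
(19, 7)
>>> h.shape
(5, 17)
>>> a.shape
(5, 17)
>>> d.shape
(17, 17, 17)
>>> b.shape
(17, 17, 5)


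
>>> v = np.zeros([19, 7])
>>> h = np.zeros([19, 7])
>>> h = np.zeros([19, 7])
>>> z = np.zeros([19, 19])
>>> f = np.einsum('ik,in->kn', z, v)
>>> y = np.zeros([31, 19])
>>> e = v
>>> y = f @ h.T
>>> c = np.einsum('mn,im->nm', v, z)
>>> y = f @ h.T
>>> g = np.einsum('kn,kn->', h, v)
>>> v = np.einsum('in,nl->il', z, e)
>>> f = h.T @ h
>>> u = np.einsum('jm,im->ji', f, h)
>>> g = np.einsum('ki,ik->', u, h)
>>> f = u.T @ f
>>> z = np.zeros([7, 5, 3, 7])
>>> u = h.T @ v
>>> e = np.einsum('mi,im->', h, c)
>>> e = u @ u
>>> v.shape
(19, 7)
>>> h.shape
(19, 7)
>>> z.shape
(7, 5, 3, 7)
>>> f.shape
(19, 7)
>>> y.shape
(19, 19)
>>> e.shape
(7, 7)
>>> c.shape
(7, 19)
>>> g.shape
()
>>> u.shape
(7, 7)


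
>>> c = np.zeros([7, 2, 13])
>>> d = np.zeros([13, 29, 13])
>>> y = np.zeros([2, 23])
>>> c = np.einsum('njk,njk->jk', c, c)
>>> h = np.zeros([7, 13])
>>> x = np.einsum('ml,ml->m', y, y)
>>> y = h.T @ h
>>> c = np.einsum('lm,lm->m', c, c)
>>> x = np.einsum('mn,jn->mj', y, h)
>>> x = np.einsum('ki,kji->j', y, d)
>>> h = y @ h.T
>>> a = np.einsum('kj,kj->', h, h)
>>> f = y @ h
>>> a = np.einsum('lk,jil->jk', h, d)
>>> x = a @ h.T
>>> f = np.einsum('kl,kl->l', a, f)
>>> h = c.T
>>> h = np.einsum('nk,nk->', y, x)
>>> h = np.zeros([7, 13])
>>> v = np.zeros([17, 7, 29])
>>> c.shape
(13,)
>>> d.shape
(13, 29, 13)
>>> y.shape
(13, 13)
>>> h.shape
(7, 13)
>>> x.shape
(13, 13)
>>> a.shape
(13, 7)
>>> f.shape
(7,)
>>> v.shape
(17, 7, 29)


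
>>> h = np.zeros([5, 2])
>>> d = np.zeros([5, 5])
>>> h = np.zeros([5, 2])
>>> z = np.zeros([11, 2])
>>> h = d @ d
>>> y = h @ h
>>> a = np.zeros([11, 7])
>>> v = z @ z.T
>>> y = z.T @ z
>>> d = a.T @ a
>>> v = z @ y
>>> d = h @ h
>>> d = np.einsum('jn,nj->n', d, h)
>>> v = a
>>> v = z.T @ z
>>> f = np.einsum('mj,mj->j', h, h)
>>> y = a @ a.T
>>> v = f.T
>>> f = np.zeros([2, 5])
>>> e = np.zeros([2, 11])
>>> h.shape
(5, 5)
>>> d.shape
(5,)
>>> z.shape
(11, 2)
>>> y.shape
(11, 11)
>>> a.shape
(11, 7)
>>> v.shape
(5,)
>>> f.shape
(2, 5)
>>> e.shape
(2, 11)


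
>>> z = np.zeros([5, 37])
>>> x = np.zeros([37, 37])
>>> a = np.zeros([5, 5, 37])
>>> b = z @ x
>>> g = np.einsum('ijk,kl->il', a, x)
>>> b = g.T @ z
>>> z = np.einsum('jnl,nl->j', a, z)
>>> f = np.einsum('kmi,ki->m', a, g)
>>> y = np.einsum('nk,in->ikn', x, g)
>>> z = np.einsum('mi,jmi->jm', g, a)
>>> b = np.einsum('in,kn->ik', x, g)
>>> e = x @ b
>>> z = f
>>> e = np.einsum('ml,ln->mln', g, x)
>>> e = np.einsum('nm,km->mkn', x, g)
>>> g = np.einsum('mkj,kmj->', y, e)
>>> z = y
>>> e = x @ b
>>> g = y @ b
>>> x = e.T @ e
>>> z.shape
(5, 37, 37)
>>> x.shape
(5, 5)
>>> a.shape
(5, 5, 37)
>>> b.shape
(37, 5)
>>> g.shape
(5, 37, 5)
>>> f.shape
(5,)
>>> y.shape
(5, 37, 37)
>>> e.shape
(37, 5)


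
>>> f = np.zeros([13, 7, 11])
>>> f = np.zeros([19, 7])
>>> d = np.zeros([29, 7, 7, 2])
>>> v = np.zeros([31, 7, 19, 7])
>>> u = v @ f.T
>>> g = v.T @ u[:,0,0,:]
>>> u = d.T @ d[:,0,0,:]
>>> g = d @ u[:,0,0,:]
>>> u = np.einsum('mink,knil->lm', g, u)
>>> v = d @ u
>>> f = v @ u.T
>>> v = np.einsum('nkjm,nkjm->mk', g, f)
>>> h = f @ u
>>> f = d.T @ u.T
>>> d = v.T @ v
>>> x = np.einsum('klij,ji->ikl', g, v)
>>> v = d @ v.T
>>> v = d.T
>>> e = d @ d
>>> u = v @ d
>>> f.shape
(2, 7, 7, 2)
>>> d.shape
(7, 7)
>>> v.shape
(7, 7)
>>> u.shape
(7, 7)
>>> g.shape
(29, 7, 7, 2)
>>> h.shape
(29, 7, 7, 29)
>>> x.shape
(7, 29, 7)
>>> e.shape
(7, 7)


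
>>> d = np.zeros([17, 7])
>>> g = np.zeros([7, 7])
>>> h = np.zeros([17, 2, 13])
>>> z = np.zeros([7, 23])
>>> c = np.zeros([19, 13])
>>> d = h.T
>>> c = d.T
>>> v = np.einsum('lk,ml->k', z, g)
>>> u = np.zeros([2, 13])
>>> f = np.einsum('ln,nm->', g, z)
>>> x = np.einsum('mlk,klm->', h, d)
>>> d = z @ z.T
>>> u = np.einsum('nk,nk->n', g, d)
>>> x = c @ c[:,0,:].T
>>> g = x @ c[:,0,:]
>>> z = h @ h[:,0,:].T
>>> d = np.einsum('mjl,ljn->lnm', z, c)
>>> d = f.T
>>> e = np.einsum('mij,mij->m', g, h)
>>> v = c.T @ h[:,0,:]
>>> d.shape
()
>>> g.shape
(17, 2, 13)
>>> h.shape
(17, 2, 13)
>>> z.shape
(17, 2, 17)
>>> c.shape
(17, 2, 13)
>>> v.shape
(13, 2, 13)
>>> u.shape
(7,)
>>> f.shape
()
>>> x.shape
(17, 2, 17)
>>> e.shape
(17,)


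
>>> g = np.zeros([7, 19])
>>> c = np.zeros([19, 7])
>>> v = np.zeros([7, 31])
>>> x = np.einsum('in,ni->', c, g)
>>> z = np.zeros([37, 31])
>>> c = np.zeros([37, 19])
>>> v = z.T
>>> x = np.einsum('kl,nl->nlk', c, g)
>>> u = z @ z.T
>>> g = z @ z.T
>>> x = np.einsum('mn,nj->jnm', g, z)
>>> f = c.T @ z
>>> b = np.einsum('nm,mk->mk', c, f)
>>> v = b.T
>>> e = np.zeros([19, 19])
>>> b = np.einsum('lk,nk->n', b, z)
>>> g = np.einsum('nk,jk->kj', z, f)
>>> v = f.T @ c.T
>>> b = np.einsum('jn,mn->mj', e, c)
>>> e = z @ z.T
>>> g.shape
(31, 19)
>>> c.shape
(37, 19)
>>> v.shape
(31, 37)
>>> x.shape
(31, 37, 37)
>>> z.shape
(37, 31)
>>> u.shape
(37, 37)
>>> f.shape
(19, 31)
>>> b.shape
(37, 19)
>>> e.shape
(37, 37)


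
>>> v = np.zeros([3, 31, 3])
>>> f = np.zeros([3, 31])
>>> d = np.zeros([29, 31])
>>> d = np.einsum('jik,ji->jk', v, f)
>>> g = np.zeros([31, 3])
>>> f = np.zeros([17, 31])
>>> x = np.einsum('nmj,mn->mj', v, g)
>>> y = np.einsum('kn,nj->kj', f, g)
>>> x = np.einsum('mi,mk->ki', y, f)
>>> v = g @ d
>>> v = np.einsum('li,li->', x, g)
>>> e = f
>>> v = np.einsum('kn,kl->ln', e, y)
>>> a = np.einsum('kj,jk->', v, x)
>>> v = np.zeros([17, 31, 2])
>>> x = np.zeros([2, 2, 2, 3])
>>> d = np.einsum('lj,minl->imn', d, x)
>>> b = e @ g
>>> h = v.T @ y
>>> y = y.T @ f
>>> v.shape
(17, 31, 2)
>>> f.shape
(17, 31)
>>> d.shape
(2, 2, 2)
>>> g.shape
(31, 3)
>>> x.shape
(2, 2, 2, 3)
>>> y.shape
(3, 31)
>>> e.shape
(17, 31)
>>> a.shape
()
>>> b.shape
(17, 3)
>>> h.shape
(2, 31, 3)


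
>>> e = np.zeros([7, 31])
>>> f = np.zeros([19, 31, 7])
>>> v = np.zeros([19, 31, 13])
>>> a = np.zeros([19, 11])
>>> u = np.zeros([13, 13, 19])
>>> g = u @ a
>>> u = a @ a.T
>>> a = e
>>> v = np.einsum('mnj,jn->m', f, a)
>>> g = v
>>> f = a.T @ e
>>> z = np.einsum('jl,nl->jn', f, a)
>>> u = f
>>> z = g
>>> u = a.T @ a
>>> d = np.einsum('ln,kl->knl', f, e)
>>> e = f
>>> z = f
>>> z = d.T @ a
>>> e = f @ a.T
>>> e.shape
(31, 7)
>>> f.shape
(31, 31)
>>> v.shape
(19,)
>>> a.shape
(7, 31)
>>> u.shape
(31, 31)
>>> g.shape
(19,)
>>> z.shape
(31, 31, 31)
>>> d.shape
(7, 31, 31)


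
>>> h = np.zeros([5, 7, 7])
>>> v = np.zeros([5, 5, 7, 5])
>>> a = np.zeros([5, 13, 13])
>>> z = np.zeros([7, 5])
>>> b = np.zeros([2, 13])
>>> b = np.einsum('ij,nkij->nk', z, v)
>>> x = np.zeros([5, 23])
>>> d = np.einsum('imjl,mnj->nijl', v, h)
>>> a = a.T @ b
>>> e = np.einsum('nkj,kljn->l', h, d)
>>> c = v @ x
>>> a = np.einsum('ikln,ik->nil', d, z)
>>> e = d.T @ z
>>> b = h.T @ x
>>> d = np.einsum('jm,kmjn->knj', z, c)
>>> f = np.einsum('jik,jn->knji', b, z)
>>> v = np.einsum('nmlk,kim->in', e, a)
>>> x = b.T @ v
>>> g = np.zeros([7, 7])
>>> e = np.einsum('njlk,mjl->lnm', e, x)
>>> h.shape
(5, 7, 7)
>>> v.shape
(7, 5)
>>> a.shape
(5, 7, 7)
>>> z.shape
(7, 5)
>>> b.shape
(7, 7, 23)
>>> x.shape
(23, 7, 5)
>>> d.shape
(5, 23, 7)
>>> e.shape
(5, 5, 23)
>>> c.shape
(5, 5, 7, 23)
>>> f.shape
(23, 5, 7, 7)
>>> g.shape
(7, 7)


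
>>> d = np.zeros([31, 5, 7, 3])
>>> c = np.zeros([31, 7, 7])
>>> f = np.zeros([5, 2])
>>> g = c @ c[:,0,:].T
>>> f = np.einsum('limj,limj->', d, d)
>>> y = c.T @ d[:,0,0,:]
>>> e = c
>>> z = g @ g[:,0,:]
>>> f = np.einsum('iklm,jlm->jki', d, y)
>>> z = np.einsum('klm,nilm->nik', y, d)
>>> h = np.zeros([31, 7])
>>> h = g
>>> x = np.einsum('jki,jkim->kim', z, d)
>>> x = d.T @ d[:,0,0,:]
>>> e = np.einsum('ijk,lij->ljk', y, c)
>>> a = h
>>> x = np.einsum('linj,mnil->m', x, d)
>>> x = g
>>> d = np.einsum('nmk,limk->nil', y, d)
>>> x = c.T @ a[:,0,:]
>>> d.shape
(7, 5, 31)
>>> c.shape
(31, 7, 7)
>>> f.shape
(7, 5, 31)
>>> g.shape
(31, 7, 31)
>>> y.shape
(7, 7, 3)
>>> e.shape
(31, 7, 3)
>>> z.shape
(31, 5, 7)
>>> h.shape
(31, 7, 31)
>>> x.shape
(7, 7, 31)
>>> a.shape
(31, 7, 31)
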